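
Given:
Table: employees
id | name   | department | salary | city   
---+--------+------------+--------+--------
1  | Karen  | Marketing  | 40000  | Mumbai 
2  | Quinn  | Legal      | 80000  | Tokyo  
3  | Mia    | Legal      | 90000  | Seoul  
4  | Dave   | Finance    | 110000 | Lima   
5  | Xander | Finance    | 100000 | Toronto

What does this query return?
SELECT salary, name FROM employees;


Projecting columns: salary, name

5 rows:
40000, Karen
80000, Quinn
90000, Mia
110000, Dave
100000, Xander


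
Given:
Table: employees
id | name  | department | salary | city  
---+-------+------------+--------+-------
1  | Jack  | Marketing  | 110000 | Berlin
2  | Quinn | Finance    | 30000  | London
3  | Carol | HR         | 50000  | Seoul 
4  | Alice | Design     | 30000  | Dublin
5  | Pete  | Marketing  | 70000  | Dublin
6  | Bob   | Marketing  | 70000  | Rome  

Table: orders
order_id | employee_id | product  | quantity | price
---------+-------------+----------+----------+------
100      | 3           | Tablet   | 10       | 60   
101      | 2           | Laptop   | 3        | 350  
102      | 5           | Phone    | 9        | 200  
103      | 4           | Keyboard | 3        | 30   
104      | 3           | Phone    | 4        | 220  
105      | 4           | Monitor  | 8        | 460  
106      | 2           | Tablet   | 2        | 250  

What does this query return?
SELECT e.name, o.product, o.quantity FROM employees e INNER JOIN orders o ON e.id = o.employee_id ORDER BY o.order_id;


Joining employees.id = orders.employee_id:
  employee Carol (id=3) -> order Tablet
  employee Quinn (id=2) -> order Laptop
  employee Pete (id=5) -> order Phone
  employee Alice (id=4) -> order Keyboard
  employee Carol (id=3) -> order Phone
  employee Alice (id=4) -> order Monitor
  employee Quinn (id=2) -> order Tablet


7 rows:
Carol, Tablet, 10
Quinn, Laptop, 3
Pete, Phone, 9
Alice, Keyboard, 3
Carol, Phone, 4
Alice, Monitor, 8
Quinn, Tablet, 2


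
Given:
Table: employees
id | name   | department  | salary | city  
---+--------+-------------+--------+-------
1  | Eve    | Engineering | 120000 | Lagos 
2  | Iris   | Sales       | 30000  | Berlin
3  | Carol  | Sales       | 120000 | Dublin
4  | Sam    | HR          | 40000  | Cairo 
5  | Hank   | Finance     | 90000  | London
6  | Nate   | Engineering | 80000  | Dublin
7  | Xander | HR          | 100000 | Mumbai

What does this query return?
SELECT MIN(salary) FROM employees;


Salaries: 120000, 30000, 120000, 40000, 90000, 80000, 100000
MIN = 30000

30000


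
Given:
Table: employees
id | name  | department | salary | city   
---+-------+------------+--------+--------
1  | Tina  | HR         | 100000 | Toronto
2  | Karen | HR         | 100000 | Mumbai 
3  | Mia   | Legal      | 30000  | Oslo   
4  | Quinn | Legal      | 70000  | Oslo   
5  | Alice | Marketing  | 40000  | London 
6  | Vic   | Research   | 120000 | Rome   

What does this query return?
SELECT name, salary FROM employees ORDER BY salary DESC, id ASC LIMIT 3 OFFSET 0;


Sort by salary DESC (id ASC tiebreak), then skip 0 and take 3
Rows 1 through 3

3 rows:
Vic, 120000
Tina, 100000
Karen, 100000


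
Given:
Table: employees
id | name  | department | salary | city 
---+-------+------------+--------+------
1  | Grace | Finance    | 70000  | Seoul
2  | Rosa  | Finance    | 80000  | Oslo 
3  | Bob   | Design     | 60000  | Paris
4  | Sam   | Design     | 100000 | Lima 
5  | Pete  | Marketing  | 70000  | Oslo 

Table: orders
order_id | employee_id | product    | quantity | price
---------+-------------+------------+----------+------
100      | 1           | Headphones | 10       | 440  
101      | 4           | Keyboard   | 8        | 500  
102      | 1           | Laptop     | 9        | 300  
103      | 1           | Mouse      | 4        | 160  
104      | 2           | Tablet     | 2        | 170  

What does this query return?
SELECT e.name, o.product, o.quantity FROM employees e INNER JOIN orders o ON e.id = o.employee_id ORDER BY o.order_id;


Joining employees.id = orders.employee_id:
  employee Grace (id=1) -> order Headphones
  employee Sam (id=4) -> order Keyboard
  employee Grace (id=1) -> order Laptop
  employee Grace (id=1) -> order Mouse
  employee Rosa (id=2) -> order Tablet


5 rows:
Grace, Headphones, 10
Sam, Keyboard, 8
Grace, Laptop, 9
Grace, Mouse, 4
Rosa, Tablet, 2


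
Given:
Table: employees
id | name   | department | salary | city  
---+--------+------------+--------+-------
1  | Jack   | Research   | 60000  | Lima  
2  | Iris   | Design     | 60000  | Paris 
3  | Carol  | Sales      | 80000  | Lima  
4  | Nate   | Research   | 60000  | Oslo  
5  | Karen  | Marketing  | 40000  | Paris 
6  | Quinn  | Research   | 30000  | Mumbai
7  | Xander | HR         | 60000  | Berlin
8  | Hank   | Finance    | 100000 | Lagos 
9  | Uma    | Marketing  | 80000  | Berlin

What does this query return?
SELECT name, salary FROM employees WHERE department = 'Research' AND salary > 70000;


Filtering: department = 'Research' AND salary > 70000
Matching: 0 rows

Empty result set (0 rows)


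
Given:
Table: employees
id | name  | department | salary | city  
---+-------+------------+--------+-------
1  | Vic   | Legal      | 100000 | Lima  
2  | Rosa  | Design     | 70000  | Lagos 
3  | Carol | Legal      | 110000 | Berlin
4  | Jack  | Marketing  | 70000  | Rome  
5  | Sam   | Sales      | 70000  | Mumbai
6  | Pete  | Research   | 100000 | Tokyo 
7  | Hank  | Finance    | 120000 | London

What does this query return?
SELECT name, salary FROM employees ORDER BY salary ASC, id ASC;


Sorting by salary ASC, then id ASC for ties

7 rows:
Rosa, 70000
Jack, 70000
Sam, 70000
Vic, 100000
Pete, 100000
Carol, 110000
Hank, 120000


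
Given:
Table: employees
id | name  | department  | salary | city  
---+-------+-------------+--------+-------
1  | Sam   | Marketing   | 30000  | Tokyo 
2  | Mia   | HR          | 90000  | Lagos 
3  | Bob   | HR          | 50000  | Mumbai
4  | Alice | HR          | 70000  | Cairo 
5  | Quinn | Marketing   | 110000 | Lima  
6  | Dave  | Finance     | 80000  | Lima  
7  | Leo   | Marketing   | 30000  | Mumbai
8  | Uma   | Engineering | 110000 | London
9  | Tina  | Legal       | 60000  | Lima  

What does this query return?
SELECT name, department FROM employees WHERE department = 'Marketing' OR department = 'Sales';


Filtering: department = 'Marketing' OR 'Sales'
Matching: 3 rows

3 rows:
Sam, Marketing
Quinn, Marketing
Leo, Marketing


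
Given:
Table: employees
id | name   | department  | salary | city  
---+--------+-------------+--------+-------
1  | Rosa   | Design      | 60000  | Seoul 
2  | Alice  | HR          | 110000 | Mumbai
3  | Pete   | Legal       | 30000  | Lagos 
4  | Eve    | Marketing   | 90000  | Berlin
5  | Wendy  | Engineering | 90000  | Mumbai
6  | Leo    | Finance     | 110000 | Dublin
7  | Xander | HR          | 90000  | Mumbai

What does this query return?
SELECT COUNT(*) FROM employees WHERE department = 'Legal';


Counting rows where department = 'Legal'
  Pete -> MATCH


1


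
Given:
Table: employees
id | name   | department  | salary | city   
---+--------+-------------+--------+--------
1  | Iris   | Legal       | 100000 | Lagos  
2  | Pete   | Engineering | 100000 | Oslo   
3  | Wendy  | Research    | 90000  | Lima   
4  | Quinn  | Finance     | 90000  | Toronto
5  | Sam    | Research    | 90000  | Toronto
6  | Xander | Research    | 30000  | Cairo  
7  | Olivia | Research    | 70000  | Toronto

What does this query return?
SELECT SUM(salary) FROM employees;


SUM(salary) = 100000 + 100000 + 90000 + 90000 + 90000 + 30000 + 70000 = 570000

570000


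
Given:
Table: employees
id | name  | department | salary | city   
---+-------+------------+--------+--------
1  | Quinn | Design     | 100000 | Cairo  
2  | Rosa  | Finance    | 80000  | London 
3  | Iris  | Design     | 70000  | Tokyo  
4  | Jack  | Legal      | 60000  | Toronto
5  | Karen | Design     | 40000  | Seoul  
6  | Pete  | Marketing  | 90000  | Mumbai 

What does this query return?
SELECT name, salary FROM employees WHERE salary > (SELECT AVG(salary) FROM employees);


Subquery: AVG(salary) = 73333.33
Filtering: salary > 73333.33
  Quinn (100000) -> MATCH
  Rosa (80000) -> MATCH
  Pete (90000) -> MATCH


3 rows:
Quinn, 100000
Rosa, 80000
Pete, 90000


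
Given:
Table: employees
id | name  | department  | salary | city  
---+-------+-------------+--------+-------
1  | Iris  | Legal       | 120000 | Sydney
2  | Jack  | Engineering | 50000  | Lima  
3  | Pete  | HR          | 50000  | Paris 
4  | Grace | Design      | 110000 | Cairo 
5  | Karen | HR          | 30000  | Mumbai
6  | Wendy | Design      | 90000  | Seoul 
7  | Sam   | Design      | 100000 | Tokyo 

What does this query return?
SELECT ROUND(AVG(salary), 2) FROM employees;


SUM(salary) = 550000
COUNT = 7
ROUND(AVG, 2) = ROUND(550000 / 7, 2) = 78571.43

78571.43


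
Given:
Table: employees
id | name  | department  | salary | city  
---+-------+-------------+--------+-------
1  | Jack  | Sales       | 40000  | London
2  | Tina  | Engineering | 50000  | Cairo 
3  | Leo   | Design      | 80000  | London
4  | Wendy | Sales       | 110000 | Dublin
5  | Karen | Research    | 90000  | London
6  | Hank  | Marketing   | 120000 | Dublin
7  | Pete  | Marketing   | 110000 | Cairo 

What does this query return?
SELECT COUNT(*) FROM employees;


COUNT(*) counts all rows

7


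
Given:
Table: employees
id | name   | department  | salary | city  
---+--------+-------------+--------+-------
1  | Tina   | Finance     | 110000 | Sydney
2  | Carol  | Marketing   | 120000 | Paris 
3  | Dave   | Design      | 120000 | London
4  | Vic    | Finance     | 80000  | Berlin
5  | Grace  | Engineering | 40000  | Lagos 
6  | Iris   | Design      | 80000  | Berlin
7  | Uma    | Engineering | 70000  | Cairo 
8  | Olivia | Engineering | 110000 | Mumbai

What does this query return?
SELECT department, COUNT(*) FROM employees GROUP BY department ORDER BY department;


Assigning each row to its department group:
  Tina -> Finance
  Carol -> Marketing
  Dave -> Design
  Vic -> Finance
  Grace -> Engineering
  Iris -> Design
  Uma -> Engineering
  Olivia -> Engineering


4 groups:
Design, 2
Engineering, 3
Finance, 2
Marketing, 1


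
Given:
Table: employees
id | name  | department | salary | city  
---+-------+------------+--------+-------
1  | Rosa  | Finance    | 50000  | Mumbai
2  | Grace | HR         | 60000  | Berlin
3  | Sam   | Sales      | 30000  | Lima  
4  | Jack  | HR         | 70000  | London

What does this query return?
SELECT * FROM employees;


SELECT * returns all 4 rows with all columns

4 rows:
1, Rosa, Finance, 50000, Mumbai
2, Grace, HR, 60000, Berlin
3, Sam, Sales, 30000, Lima
4, Jack, HR, 70000, London


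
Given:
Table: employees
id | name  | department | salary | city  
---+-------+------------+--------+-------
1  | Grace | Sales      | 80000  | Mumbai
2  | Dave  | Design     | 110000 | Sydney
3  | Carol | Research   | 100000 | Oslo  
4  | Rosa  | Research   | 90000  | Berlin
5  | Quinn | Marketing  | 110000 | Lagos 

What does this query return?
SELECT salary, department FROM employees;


Projecting columns: salary, department

5 rows:
80000, Sales
110000, Design
100000, Research
90000, Research
110000, Marketing


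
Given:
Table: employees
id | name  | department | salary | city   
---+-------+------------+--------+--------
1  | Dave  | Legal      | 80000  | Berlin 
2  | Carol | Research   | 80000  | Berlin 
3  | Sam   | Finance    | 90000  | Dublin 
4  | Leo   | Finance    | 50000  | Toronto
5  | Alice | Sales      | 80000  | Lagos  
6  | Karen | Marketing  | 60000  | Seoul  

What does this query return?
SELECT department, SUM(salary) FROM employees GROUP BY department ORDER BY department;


Summing salary within each department:
  Finance: 90000 + 50000 = 140000
  Legal: 80000 = 80000
  Marketing: 60000 = 60000
  Research: 80000 = 80000
  Sales: 80000 = 80000


5 groups:
Finance, 140000
Legal, 80000
Marketing, 60000
Research, 80000
Sales, 80000


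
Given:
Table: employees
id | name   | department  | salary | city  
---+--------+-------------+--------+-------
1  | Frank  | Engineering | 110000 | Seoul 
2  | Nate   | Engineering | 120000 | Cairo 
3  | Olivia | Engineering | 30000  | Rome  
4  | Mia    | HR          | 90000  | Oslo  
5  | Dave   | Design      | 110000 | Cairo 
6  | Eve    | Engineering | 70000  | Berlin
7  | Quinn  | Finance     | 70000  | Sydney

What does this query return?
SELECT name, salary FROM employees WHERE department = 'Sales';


Filtering: department = 'Sales'
Matching rows: 0

Empty result set (0 rows)


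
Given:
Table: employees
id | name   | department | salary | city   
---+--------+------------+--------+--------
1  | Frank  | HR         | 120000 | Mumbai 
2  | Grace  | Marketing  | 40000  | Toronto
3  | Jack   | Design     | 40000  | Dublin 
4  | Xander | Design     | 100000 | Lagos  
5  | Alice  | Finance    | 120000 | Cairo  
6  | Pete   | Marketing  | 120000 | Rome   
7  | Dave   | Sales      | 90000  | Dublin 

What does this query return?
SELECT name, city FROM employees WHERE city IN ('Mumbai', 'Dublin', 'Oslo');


Filtering: city IN ('Mumbai', 'Dublin', 'Oslo')
Matching: 3 rows

3 rows:
Frank, Mumbai
Jack, Dublin
Dave, Dublin


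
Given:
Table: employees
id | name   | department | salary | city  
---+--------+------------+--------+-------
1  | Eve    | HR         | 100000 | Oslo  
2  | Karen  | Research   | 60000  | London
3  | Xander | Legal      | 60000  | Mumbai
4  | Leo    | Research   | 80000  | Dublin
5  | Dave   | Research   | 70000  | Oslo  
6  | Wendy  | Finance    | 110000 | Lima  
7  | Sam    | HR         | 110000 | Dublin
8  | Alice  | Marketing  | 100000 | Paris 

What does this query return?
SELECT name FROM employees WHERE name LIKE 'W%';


LIKE 'W%' matches names starting with 'W'
Matching: 1

1 rows:
Wendy


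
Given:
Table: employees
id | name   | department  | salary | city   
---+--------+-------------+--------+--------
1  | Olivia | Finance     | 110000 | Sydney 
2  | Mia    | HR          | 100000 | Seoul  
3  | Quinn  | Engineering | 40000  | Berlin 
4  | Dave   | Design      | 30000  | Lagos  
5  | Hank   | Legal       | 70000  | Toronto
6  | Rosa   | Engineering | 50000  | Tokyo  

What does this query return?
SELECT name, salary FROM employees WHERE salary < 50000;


Filtering: salary < 50000
Matching: 2 rows

2 rows:
Quinn, 40000
Dave, 30000


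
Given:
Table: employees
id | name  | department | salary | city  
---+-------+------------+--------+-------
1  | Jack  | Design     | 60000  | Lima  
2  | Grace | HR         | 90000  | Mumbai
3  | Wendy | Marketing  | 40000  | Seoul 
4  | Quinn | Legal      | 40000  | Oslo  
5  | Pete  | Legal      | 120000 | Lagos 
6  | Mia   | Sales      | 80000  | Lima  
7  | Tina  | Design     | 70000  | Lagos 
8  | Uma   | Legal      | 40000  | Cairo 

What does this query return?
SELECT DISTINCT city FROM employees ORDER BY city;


All 'city' values (row order): Lima, Mumbai, Seoul, Oslo, Lagos, Lima, Lagos, Cairo
Removing duplicates leaves 6 unique value(s).

6 values:
Cairo
Lagos
Lima
Mumbai
Oslo
Seoul


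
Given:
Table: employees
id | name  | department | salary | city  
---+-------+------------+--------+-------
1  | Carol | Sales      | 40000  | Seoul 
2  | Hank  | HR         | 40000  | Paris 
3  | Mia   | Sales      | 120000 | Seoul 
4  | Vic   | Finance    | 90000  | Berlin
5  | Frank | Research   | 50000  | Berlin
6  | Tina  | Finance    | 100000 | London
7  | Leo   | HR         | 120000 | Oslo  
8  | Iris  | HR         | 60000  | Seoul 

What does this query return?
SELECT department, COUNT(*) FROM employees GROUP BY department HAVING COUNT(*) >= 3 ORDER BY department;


Groups with count >= 3:
  HR: 3 -> PASS
  Finance: 2 -> filtered out
  Research: 1 -> filtered out
  Sales: 2 -> filtered out


1 groups:
HR, 3


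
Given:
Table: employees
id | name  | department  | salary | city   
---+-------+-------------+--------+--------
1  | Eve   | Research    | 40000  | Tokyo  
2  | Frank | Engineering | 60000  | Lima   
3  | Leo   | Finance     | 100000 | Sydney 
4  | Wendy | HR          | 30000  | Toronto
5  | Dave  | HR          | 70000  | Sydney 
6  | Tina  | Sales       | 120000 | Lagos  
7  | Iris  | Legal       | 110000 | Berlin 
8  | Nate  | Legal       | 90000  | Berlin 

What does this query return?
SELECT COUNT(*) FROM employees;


COUNT(*) counts all rows

8


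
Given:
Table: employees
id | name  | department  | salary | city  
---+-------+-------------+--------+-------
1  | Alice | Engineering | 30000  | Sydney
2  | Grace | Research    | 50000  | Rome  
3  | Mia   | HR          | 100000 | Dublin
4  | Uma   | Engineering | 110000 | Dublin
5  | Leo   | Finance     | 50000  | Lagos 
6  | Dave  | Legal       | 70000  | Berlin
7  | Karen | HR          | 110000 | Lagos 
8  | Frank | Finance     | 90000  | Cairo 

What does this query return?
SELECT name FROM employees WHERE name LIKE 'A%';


LIKE 'A%' matches names starting with 'A'
Matching: 1

1 rows:
Alice


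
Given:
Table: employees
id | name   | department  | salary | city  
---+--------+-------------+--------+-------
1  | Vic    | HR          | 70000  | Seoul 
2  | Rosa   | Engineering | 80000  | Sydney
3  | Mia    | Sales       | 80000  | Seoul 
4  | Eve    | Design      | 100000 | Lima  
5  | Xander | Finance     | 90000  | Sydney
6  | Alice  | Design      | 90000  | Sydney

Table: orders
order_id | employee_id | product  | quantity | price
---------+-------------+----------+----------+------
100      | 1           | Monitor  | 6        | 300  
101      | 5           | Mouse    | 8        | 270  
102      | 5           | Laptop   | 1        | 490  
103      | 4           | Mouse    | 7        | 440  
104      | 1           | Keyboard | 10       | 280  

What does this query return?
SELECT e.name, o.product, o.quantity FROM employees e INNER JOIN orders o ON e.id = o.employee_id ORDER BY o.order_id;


Joining employees.id = orders.employee_id:
  employee Vic (id=1) -> order Monitor
  employee Xander (id=5) -> order Mouse
  employee Xander (id=5) -> order Laptop
  employee Eve (id=4) -> order Mouse
  employee Vic (id=1) -> order Keyboard


5 rows:
Vic, Monitor, 6
Xander, Mouse, 8
Xander, Laptop, 1
Eve, Mouse, 7
Vic, Keyboard, 10


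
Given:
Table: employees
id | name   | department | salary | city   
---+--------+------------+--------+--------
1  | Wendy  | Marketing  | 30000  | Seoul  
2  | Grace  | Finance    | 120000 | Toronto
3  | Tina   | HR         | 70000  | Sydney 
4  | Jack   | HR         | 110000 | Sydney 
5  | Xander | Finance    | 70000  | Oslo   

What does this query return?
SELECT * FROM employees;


SELECT * returns all 5 rows with all columns

5 rows:
1, Wendy, Marketing, 30000, Seoul
2, Grace, Finance, 120000, Toronto
3, Tina, HR, 70000, Sydney
4, Jack, HR, 110000, Sydney
5, Xander, Finance, 70000, Oslo


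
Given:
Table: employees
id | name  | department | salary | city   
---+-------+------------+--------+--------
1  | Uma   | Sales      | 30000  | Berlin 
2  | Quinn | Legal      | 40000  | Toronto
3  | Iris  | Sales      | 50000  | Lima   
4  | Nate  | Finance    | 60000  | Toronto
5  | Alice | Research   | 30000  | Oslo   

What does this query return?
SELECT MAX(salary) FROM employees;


Salaries: 30000, 40000, 50000, 60000, 30000
MAX = 60000

60000


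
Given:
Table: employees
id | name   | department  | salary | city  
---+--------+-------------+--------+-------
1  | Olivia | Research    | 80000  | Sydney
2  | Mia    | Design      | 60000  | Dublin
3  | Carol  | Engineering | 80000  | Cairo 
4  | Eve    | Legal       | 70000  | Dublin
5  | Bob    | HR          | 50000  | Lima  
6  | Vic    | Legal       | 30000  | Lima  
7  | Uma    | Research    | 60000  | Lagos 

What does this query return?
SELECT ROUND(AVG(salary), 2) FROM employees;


SUM(salary) = 430000
COUNT = 7
ROUND(AVG, 2) = ROUND(430000 / 7, 2) = 61428.57

61428.57


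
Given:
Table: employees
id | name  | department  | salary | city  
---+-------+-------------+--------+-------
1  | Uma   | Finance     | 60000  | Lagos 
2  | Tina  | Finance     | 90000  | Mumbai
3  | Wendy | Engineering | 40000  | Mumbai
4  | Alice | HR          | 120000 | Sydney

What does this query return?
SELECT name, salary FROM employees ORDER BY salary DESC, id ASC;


Sorting by salary DESC, then id ASC for ties

4 rows:
Alice, 120000
Tina, 90000
Uma, 60000
Wendy, 40000


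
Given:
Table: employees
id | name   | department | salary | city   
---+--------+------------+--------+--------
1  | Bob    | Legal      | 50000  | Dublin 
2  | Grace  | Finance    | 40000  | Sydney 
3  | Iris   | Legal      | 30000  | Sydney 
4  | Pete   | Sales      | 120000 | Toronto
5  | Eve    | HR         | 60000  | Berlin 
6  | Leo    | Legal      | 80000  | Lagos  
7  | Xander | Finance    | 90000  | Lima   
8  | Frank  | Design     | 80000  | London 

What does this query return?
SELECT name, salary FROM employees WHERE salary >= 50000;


Filtering: salary >= 50000
Matching: 6 rows

6 rows:
Bob, 50000
Pete, 120000
Eve, 60000
Leo, 80000
Xander, 90000
Frank, 80000


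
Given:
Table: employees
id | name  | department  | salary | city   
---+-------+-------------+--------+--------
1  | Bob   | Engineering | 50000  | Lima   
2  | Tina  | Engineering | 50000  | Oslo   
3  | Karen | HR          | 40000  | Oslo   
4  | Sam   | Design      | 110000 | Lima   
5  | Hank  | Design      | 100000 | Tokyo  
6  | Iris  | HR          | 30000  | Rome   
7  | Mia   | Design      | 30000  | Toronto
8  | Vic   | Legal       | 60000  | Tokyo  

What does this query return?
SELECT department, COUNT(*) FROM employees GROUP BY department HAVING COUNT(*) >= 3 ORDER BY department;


Groups with count >= 3:
  Design: 3 -> PASS
  Engineering: 2 -> filtered out
  HR: 2 -> filtered out
  Legal: 1 -> filtered out


1 groups:
Design, 3


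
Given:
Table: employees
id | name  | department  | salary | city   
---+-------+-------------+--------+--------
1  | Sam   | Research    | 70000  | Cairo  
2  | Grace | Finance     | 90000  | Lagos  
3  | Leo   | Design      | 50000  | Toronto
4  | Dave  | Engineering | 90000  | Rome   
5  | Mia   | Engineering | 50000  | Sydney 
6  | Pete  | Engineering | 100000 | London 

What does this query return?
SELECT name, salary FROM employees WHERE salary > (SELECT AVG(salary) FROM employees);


Subquery: AVG(salary) = 75000.0
Filtering: salary > 75000.0
  Grace (90000) -> MATCH
  Dave (90000) -> MATCH
  Pete (100000) -> MATCH


3 rows:
Grace, 90000
Dave, 90000
Pete, 100000


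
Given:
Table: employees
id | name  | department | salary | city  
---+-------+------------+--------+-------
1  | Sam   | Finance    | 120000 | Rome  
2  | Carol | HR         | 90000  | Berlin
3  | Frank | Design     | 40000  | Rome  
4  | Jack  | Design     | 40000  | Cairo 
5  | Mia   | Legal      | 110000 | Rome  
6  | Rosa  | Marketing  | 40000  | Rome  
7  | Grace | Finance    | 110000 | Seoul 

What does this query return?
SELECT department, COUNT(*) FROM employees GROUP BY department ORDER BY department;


Assigning each row to its department group:
  Sam -> Finance
  Carol -> HR
  Frank -> Design
  Jack -> Design
  Mia -> Legal
  Rosa -> Marketing
  Grace -> Finance


5 groups:
Design, 2
Finance, 2
HR, 1
Legal, 1
Marketing, 1


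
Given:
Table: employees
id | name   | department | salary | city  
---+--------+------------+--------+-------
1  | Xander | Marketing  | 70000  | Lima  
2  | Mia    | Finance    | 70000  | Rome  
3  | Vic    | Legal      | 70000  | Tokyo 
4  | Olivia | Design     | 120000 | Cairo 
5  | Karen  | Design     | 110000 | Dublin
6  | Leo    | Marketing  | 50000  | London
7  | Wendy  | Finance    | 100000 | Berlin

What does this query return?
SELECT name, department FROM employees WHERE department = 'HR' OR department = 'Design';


Filtering: department = 'HR' OR 'Design'
Matching: 2 rows

2 rows:
Olivia, Design
Karen, Design


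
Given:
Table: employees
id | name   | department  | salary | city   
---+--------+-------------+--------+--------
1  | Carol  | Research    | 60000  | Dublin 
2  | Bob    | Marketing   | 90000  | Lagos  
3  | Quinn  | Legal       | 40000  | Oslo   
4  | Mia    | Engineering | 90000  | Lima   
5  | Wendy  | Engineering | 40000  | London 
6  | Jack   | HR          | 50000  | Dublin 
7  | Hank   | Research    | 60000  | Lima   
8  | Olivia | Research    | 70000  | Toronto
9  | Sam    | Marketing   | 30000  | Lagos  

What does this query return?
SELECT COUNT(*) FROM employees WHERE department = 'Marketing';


Counting rows where department = 'Marketing'
  Bob -> MATCH
  Sam -> MATCH


2


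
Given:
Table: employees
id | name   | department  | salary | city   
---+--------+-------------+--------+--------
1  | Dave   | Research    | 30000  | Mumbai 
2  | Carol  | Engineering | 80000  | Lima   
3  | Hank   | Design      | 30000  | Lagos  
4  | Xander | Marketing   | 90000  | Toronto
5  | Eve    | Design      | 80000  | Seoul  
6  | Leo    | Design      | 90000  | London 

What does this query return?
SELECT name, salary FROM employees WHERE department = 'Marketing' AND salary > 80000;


Filtering: department = 'Marketing' AND salary > 80000
Matching: 1 rows

1 rows:
Xander, 90000


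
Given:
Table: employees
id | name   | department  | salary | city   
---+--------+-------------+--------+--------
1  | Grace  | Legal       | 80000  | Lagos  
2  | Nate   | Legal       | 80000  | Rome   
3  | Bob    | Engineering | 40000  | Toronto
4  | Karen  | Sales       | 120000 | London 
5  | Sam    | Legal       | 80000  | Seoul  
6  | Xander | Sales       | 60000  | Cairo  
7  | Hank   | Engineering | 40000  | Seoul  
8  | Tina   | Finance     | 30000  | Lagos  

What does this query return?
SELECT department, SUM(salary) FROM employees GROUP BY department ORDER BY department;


Summing salary within each department:
  Engineering: 40000 + 40000 = 80000
  Finance: 30000 = 30000
  Legal: 80000 + 80000 + 80000 = 240000
  Sales: 120000 + 60000 = 180000


4 groups:
Engineering, 80000
Finance, 30000
Legal, 240000
Sales, 180000


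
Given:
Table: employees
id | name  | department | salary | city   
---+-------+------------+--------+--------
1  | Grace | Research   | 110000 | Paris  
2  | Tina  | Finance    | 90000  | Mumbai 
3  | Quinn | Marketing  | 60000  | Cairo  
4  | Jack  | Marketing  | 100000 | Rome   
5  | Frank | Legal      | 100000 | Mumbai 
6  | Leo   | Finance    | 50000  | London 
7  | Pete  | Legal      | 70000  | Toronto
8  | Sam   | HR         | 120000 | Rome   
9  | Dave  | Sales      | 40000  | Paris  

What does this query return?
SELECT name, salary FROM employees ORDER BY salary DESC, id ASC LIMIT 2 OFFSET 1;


Sort by salary DESC (id ASC tiebreak), then skip 1 and take 2
Rows 2 through 3

2 rows:
Grace, 110000
Jack, 100000


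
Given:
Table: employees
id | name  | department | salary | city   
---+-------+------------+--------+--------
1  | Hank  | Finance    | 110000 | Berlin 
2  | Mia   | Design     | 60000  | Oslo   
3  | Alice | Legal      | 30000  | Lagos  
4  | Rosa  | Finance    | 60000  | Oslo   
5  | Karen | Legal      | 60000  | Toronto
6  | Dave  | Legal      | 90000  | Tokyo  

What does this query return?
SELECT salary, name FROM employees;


Projecting columns: salary, name

6 rows:
110000, Hank
60000, Mia
30000, Alice
60000, Rosa
60000, Karen
90000, Dave


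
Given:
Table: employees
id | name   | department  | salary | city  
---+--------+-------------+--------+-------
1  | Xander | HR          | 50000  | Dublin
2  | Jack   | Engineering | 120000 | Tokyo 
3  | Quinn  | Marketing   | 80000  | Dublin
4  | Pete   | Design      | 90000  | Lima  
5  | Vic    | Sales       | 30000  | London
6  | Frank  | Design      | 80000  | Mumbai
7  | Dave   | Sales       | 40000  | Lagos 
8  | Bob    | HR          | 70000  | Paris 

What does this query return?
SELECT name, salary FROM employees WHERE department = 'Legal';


Filtering: department = 'Legal'
Matching rows: 0

Empty result set (0 rows)


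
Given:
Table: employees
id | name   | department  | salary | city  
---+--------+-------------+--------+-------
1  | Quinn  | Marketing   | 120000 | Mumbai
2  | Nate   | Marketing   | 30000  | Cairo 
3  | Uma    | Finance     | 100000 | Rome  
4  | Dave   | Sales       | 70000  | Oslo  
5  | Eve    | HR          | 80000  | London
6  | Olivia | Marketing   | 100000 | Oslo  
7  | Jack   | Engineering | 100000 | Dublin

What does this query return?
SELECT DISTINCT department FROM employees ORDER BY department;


All 'department' values (row order): Marketing, Marketing, Finance, Sales, HR, Marketing, Engineering
Removing duplicates leaves 5 unique value(s).

5 values:
Engineering
Finance
HR
Marketing
Sales


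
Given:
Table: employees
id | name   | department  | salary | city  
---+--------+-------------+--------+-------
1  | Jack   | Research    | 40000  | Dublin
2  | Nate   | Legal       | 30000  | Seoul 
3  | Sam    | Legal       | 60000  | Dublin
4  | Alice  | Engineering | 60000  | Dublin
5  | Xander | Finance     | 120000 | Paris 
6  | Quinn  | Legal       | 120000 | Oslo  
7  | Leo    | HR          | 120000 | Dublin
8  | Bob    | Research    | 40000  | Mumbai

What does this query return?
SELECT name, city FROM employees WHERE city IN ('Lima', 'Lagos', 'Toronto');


Filtering: city IN ('Lima', 'Lagos', 'Toronto')
Matching: 0 rows

Empty result set (0 rows)


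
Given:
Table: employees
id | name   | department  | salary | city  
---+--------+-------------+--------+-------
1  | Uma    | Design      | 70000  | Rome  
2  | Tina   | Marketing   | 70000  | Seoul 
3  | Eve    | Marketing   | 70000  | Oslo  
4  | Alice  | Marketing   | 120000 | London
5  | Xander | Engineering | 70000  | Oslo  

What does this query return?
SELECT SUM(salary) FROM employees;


SUM(salary) = 70000 + 70000 + 70000 + 120000 + 70000 = 400000

400000


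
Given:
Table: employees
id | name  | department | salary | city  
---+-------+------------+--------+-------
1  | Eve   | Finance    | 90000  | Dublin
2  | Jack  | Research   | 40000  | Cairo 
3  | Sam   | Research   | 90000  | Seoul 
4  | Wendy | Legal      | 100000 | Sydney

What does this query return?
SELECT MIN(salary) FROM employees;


Salaries: 90000, 40000, 90000, 100000
MIN = 40000

40000


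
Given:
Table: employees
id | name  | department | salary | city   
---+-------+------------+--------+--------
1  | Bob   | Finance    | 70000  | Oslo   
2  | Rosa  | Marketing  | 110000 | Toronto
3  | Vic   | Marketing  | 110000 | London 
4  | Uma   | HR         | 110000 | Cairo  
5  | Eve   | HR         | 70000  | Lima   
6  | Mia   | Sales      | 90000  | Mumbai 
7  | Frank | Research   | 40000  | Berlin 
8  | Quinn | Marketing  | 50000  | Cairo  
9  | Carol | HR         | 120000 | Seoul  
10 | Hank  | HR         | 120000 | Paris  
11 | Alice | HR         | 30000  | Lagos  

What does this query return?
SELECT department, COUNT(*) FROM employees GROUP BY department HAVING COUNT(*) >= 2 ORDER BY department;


Groups with count >= 2:
  HR: 5 -> PASS
  Marketing: 3 -> PASS
  Finance: 1 -> filtered out
  Research: 1 -> filtered out
  Sales: 1 -> filtered out


2 groups:
HR, 5
Marketing, 3


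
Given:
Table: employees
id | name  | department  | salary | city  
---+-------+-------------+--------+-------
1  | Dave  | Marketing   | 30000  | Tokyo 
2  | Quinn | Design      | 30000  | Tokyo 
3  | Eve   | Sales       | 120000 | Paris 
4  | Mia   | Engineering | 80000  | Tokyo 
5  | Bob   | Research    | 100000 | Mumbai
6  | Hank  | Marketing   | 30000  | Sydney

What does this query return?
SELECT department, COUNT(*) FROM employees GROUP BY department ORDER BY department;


Assigning each row to its department group:
  Dave -> Marketing
  Quinn -> Design
  Eve -> Sales
  Mia -> Engineering
  Bob -> Research
  Hank -> Marketing


5 groups:
Design, 1
Engineering, 1
Marketing, 2
Research, 1
Sales, 1


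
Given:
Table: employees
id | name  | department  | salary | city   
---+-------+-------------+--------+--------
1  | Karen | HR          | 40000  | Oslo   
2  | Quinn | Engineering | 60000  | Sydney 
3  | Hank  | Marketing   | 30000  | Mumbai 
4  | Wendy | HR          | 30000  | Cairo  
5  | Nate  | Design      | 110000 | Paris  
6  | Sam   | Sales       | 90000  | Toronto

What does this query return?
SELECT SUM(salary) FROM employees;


SUM(salary) = 40000 + 60000 + 30000 + 30000 + 110000 + 90000 = 360000

360000


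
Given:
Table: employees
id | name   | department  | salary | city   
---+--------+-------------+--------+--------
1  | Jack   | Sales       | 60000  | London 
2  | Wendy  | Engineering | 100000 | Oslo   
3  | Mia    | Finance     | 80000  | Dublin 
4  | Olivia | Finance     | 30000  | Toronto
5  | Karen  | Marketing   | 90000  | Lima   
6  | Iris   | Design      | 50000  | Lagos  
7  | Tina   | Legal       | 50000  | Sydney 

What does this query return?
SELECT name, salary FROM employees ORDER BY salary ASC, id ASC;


Sorting by salary ASC, then id ASC for ties

7 rows:
Olivia, 30000
Iris, 50000
Tina, 50000
Jack, 60000
Mia, 80000
Karen, 90000
Wendy, 100000


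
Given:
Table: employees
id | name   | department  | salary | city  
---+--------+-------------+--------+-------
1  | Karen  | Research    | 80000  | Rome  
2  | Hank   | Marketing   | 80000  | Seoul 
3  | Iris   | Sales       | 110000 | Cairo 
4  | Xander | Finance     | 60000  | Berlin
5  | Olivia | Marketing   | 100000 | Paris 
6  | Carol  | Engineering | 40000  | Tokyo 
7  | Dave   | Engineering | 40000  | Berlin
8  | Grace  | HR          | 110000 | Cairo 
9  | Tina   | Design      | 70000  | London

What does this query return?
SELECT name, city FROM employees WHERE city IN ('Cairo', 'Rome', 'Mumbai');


Filtering: city IN ('Cairo', 'Rome', 'Mumbai')
Matching: 3 rows

3 rows:
Karen, Rome
Iris, Cairo
Grace, Cairo


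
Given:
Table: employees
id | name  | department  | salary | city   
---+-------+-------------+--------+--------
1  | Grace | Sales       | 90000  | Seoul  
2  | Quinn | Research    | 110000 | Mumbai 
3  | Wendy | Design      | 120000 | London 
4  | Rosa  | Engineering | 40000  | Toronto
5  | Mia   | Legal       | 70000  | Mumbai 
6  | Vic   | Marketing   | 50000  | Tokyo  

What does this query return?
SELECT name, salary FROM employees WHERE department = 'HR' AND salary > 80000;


Filtering: department = 'HR' AND salary > 80000
Matching: 0 rows

Empty result set (0 rows)


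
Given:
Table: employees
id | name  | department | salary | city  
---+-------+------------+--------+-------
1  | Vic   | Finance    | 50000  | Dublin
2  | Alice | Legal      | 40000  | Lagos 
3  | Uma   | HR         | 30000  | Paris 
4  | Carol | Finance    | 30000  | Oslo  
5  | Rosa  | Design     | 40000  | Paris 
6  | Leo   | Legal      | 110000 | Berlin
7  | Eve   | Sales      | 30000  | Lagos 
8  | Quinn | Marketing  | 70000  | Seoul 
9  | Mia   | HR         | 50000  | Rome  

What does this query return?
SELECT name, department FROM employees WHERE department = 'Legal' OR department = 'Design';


Filtering: department = 'Legal' OR 'Design'
Matching: 3 rows

3 rows:
Alice, Legal
Rosa, Design
Leo, Legal


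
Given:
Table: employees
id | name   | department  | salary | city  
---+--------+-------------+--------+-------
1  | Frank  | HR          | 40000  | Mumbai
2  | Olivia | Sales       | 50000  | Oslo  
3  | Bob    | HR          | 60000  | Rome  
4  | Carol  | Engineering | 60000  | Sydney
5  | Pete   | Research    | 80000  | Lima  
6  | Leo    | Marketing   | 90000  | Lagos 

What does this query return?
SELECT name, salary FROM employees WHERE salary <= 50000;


Filtering: salary <= 50000
Matching: 2 rows

2 rows:
Frank, 40000
Olivia, 50000


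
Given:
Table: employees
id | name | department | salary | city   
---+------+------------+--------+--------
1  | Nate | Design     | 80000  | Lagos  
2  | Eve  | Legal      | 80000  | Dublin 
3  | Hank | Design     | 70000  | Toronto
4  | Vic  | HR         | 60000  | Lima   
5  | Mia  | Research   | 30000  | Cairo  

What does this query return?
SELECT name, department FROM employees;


Projecting columns: name, department

5 rows:
Nate, Design
Eve, Legal
Hank, Design
Vic, HR
Mia, Research


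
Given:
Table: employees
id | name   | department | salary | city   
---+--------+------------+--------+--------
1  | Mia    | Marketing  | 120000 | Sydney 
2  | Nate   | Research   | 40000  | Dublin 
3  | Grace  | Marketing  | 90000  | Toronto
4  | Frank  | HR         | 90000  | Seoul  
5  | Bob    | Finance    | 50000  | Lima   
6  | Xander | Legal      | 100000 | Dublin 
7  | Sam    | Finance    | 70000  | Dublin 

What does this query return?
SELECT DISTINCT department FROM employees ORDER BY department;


All 'department' values (row order): Marketing, Research, Marketing, HR, Finance, Legal, Finance
Removing duplicates leaves 5 unique value(s).

5 values:
Finance
HR
Legal
Marketing
Research


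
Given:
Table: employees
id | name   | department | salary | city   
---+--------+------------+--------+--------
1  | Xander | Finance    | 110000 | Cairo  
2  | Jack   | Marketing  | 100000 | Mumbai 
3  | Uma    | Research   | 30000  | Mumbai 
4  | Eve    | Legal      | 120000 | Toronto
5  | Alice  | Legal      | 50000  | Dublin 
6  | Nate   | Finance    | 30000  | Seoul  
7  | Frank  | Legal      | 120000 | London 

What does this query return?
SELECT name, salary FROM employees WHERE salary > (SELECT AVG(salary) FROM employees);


Subquery: AVG(salary) = 80000.0
Filtering: salary > 80000.0
  Xander (110000) -> MATCH
  Jack (100000) -> MATCH
  Eve (120000) -> MATCH
  Frank (120000) -> MATCH


4 rows:
Xander, 110000
Jack, 100000
Eve, 120000
Frank, 120000


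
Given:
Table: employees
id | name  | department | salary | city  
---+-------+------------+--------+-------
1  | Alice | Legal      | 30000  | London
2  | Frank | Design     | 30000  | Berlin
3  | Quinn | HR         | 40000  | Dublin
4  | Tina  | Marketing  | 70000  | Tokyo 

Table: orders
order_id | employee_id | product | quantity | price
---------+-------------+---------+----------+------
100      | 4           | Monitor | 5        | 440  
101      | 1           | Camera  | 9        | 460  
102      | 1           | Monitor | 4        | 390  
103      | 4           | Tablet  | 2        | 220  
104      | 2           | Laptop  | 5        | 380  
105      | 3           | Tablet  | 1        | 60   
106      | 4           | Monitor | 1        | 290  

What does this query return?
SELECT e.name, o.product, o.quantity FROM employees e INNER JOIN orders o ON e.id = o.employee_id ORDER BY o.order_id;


Joining employees.id = orders.employee_id:
  employee Tina (id=4) -> order Monitor
  employee Alice (id=1) -> order Camera
  employee Alice (id=1) -> order Monitor
  employee Tina (id=4) -> order Tablet
  employee Frank (id=2) -> order Laptop
  employee Quinn (id=3) -> order Tablet
  employee Tina (id=4) -> order Monitor


7 rows:
Tina, Monitor, 5
Alice, Camera, 9
Alice, Monitor, 4
Tina, Tablet, 2
Frank, Laptop, 5
Quinn, Tablet, 1
Tina, Monitor, 1


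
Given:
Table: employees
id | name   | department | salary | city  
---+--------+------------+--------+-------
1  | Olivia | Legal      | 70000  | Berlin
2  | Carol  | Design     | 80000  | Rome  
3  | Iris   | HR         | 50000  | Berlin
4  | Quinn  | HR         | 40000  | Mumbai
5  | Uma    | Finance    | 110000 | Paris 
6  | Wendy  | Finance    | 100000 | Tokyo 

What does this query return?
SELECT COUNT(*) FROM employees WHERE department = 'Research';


Counting rows where department = 'Research'


0


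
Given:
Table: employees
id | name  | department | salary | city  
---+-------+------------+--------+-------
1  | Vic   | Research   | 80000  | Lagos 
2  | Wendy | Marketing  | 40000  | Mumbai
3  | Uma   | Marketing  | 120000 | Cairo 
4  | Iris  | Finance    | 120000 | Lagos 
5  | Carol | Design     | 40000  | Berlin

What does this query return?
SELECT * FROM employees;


SELECT * returns all 5 rows with all columns

5 rows:
1, Vic, Research, 80000, Lagos
2, Wendy, Marketing, 40000, Mumbai
3, Uma, Marketing, 120000, Cairo
4, Iris, Finance, 120000, Lagos
5, Carol, Design, 40000, Berlin


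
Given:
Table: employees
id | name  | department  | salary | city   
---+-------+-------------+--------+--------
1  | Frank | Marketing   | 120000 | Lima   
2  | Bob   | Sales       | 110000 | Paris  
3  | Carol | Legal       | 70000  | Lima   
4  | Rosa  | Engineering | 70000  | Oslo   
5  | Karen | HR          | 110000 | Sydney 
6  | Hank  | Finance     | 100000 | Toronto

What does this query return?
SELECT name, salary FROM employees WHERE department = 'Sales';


Filtering: department = 'Sales'
Matching rows: 1

1 rows:
Bob, 110000
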